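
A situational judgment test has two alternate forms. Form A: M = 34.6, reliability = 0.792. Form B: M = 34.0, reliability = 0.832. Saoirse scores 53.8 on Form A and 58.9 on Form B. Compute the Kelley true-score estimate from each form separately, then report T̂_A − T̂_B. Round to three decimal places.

T̂_A = 0.792(53.8) + 0.208(34.6) = 49.80640
T̂_B = 0.832(58.9) + 0.168(34.0) = 54.71680
T̂_A − T̂_B = -4.91040

-4.910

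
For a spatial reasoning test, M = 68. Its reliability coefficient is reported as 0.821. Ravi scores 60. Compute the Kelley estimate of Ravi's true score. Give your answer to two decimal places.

Regress the observed score toward the mean by the unreliability: T̂ = 0.821·60 + 0.179·68 = 49.260 + 12.172 = 61.432.

61.43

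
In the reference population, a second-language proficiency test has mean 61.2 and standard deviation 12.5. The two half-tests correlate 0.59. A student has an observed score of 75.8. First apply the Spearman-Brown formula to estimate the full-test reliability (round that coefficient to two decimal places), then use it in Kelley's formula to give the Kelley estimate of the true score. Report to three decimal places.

72.004

Spearman-Brown: ρ = 2r/(1 + r) = 2(0.59)/(1 + 0.59) = 1.180/1.59 = 0.7421 → 0.74
Weight the observed score by reliability and the mean by (1 − reliability): T̂ = 0.74·75.8 + 0.26·61.2 = 56.092 + 15.912 = 72.0040.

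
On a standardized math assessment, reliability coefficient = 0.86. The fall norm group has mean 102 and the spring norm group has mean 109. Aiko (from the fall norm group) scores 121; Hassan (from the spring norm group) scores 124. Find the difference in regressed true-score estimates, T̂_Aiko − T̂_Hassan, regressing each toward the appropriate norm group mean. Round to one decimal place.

-3.6

T̂_Aiko = 0.86(121) + 0.14(102) = 118.340
T̂_Hassan = 0.86(124) + 0.14(109) = 121.900
Difference = 118.340 − 121.900 = -3.560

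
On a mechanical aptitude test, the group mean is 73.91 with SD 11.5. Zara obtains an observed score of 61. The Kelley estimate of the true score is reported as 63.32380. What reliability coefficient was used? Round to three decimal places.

0.820

T̂ = ρX + (1 − ρ)μ  ⇒  T̂ − μ = ρ(X − μ)
ρ = (T̂ − μ)/(X − μ) = (63.32380 − 73.91) / (61 − 73.91) = -10.58620 / -12.91 = 0.82000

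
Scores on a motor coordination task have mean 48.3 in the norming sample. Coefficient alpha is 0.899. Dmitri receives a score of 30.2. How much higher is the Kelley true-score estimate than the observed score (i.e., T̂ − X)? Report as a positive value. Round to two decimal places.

1.83

T̂ = ρX + (1 − ρ)μ
  = 0.899 × 30.2 + 0.101 × 48.3
  = 27.1498 + 4.8783
  = 32.0281
  ≈ 32.028
T̂ − X = 32.028 − 30.2 = 1.828 → 1.83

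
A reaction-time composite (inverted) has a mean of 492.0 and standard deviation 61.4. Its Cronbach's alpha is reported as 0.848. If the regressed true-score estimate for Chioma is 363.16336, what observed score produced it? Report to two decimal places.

340.07

T̂ = ρX + (1 − ρ)μ  ⇒  X = (T̂ − (1 − ρ)μ) / ρ
X = (363.16336 − 0.152 × 492.0) / 0.848 = (363.16336 − 74.7840) / 0.848 = 288.37936 / 0.848 = 340.0700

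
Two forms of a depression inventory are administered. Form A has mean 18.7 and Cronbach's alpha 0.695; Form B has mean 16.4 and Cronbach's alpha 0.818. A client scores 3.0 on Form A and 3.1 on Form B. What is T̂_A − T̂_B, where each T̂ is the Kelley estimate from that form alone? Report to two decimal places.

2.27

T̂_A = 0.695(3.0) + 0.305(18.7) = 7.7885
T̂_B = 0.818(3.1) + 0.182(16.4) = 5.5206
T̂_A − T̂_B = 2.2679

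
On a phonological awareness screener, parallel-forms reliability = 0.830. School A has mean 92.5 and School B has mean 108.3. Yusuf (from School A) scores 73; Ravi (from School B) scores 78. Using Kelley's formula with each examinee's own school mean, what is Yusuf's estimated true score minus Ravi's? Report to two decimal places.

-6.84

T̂_Yusuf = 0.830(73) + 0.170(92.5) = 76.3150
T̂_Ravi = 0.830(78) + 0.170(108.3) = 83.1510
Difference = 76.3150 − 83.1510 = -6.8360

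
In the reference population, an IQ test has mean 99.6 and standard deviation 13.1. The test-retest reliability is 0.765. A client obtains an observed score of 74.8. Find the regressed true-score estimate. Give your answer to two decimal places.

80.63

Weight the observed score by reliability and the mean by (1 − reliability): T̂ = 0.765·74.8 + 0.235·99.6 = 57.2220 + 23.4060 = 80.628.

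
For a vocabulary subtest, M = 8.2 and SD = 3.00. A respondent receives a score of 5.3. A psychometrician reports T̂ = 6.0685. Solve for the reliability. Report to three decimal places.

0.735

T̂ = ρX + (1 − ρ)μ  ⇒  T̂ − μ = ρ(X − μ)
ρ = (T̂ − μ)/(X − μ) = (6.0685 − 8.2) / (5.3 − 8.2) = -2.1315 / -2.9 = 0.73500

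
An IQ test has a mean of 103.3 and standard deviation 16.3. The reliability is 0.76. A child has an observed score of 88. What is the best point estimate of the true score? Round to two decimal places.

Weight the observed score by reliability and the mean by (1 − reliability): T̂ = 0.76·88 + 0.24·103.3 = 66.88 + 24.792 = 91.672.

91.67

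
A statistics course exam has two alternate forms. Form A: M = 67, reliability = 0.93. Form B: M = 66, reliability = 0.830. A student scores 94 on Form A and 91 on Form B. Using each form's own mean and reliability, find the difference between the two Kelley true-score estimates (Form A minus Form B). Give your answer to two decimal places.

5.36

T̂_A = 0.93(94) + 0.07(67) = 92.1100
T̂_B = 0.830(91) + 0.170(66) = 86.7500
T̂_A − T̂_B = 5.3600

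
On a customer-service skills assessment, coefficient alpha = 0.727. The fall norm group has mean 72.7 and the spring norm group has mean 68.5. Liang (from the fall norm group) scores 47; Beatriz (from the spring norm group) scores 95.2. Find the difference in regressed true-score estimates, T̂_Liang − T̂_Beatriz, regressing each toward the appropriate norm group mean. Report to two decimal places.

T̂_Liang = 0.727(47) + 0.273(72.7) = 54.0161
T̂_Beatriz = 0.727(95.2) + 0.273(68.5) = 87.9109
Difference = 54.0161 − 87.9109 = -33.8948

-33.89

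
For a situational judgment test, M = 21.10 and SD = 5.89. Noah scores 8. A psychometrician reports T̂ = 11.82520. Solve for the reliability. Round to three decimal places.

0.708

T̂ = ρX + (1 − ρ)μ  ⇒  T̂ − μ = ρ(X − μ)
ρ = (T̂ − μ)/(X − μ) = (11.82520 − 21.10) / (8 − 21.10) = -9.27480 / -13.10 = 0.70800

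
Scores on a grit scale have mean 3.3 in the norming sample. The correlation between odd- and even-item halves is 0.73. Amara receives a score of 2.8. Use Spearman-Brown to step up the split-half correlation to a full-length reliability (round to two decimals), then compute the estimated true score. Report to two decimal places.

Spearman-Brown: ρ = 2r/(1 + r) = 2(0.73)/(1 + 0.73) = 1.460/1.73 = 0.8439 → 0.84
T̂ = ρX + (1 − ρ)μ
  = 0.84 × 2.8 + 0.16 × 3.3
  = 2.352 + 0.528
  = 2.880
  ≈ 2.88

2.88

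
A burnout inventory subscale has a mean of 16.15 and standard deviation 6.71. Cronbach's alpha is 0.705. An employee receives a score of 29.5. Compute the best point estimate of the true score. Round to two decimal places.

T̂ = 0.705(29.5) + 0.295(16.15) = 20.7975 + 4.76425 = 25.562 → 25.56

25.56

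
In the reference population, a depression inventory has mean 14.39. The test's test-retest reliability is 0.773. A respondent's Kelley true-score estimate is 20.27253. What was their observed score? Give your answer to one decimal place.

22.0

T̂ = ρX + (1 − ρ)μ  ⇒  X = (T̂ − (1 − ρ)μ) / ρ
X = (20.27253 − 0.227 × 14.39) / 0.773 = (20.27253 − 3.26653) / 0.773 = 17.00600 / 0.773 = 22.000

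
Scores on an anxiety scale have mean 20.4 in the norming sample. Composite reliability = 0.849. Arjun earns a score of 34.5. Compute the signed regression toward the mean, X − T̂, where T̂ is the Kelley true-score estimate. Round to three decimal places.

Regress the observed score toward the mean by the unreliability: T̂ = 0.849·34.5 + 0.151·20.4 = 29.2905 + 3.0804 = 32.37090.
X − T̂ = 34.5 − 32.3709 = 2.1291 → 2.129

2.129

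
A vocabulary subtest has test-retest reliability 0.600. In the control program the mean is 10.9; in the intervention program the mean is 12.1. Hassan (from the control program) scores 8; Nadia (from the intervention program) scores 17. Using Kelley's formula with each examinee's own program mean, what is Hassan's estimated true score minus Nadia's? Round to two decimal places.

-5.88

T̂_Hassan = 0.600(8) + 0.400(10.9) = 9.1600
T̂_Nadia = 0.600(17) + 0.400(12.1) = 15.0400
Difference = 9.1600 − 15.0400 = -5.8800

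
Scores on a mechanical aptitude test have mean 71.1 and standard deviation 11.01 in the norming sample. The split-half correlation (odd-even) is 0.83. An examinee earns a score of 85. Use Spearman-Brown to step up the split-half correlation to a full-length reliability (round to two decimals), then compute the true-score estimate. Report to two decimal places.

Spearman-Brown: ρ = 2r/(1 + r) = 2(0.83)/(1 + 0.83) = 1.660/1.83 = 0.9071 → 0.91
Regress the observed score toward the mean by the unreliability: T̂ = 0.91·85 + 0.09·71.1 = 77.35 + 6.399 = 83.749.

83.75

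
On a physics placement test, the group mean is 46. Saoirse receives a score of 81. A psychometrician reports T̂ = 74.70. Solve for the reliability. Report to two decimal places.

T̂ = ρX + (1 − ρ)μ  ⇒  T̂ − μ = ρ(X − μ)
ρ = (T̂ − μ)/(X − μ) = (74.70 − 46) / (81 − 46) = 28.70 / 35.0 = 0.8200

0.82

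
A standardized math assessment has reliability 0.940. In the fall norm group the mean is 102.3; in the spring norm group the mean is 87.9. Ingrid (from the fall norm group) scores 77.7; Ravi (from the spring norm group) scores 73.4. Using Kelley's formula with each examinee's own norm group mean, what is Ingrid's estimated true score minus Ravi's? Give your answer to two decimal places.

4.91

T̂_Ingrid = 0.940(77.7) + 0.060(102.3) = 79.1760
T̂_Ravi = 0.940(73.4) + 0.060(87.9) = 74.2700
Difference = 79.1760 − 74.2700 = 4.9060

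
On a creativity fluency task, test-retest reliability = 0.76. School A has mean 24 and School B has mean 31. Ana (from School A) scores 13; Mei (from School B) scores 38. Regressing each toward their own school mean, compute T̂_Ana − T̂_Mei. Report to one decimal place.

T̂_Ana = 0.76(13) + 0.24(24) = 15.640
T̂_Mei = 0.76(38) + 0.24(31) = 36.320
Difference = 15.640 − 36.320 = -20.680

-20.7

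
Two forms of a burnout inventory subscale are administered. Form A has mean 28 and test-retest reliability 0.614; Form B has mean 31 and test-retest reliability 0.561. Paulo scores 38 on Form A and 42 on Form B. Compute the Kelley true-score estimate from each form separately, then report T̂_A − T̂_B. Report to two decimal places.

-3.03

T̂_A = 0.614(38) + 0.386(28) = 34.1400
T̂_B = 0.561(42) + 0.439(31) = 37.1710
T̂_A − T̂_B = -3.0310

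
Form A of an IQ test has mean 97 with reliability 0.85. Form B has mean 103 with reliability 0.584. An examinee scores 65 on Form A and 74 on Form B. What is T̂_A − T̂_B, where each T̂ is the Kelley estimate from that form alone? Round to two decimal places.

T̂_A = 0.85(65) + 0.15(97) = 69.8000
T̂_B = 0.584(74) + 0.416(103) = 86.0640
T̂_A − T̂_B = -16.2640

-16.26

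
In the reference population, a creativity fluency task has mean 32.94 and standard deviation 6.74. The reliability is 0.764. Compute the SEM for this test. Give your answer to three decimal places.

3.274

SEM = SD · √(1 − ρ) = 6.74 × √0.236 = 6.74 × 0.4858 = 3.2743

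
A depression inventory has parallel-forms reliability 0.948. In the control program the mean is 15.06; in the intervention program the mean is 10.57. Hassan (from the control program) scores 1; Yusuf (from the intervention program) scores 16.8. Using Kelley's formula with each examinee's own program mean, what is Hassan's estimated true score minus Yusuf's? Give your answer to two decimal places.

T̂_Hassan = 0.948(1) + 0.052(15.06) = 1.7311
T̂_Yusuf = 0.948(16.8) + 0.052(10.57) = 16.4760
Difference = 1.7311 − 16.4760 = -14.7449

-14.74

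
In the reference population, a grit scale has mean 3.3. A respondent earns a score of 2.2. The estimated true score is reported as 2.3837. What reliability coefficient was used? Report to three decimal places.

0.833

T̂ = ρX + (1 − ρ)μ  ⇒  T̂ − μ = ρ(X − μ)
ρ = (T̂ − μ)/(X − μ) = (2.3837 − 3.3) / (2.2 − 3.3) = -0.9163 / -1.1 = 0.83300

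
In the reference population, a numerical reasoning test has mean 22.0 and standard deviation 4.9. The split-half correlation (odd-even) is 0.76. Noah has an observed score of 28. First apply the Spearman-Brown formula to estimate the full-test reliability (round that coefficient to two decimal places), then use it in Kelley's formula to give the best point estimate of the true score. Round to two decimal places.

Spearman-Brown: ρ = 2r/(1 + r) = 2(0.76)/(1 + 0.76) = 1.520/1.76 = 0.8636 → 0.86
T̂ = ρX + (1 − ρ)μ
  = 0.86 × 28 + 0.14 × 22.0
  = 24.08 + 3.080
  = 27.160
  ≈ 27.16

27.16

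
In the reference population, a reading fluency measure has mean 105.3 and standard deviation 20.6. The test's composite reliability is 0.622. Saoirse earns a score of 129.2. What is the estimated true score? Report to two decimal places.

120.17

Regress the observed score toward the mean by the unreliability: T̂ = 0.622·129.2 + 0.378·105.3 = 80.3624 + 39.8034 = 120.166.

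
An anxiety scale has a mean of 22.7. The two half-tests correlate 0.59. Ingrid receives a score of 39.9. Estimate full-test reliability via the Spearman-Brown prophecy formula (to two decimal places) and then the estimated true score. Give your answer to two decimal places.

Spearman-Brown: ρ = 2r/(1 + r) = 2(0.59)/(1 + 0.59) = 1.180/1.59 = 0.7421 → 0.74
T̂ = ρX + (1 − ρ)μ
  = 0.74 × 39.9 + 0.26 × 22.7
  = 29.526 + 5.902
  = 35.428
  ≈ 35.43

35.43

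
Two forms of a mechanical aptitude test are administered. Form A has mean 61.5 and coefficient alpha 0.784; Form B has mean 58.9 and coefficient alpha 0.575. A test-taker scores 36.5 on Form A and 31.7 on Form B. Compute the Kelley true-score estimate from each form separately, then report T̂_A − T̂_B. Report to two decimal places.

-1.36

T̂_A = 0.784(36.5) + 0.216(61.5) = 41.9000
T̂_B = 0.575(31.7) + 0.425(58.9) = 43.2600
T̂_A − T̂_B = -1.3600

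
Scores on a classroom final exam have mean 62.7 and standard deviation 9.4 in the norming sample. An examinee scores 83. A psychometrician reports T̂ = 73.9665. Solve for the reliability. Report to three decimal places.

0.555

T̂ = ρX + (1 − ρ)μ  ⇒  T̂ − μ = ρ(X − μ)
ρ = (T̂ − μ)/(X − μ) = (73.9665 − 62.7) / (83 − 62.7) = 11.2665 / 20.3 = 0.55500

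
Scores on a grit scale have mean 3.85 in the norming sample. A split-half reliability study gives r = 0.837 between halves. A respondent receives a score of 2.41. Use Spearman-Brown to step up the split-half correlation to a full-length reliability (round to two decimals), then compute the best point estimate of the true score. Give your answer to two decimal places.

Spearman-Brown: ρ = 2r/(1 + r) = 2(0.837)/(1 + 0.837) = 1.6740/1.837 = 0.9113 → 0.91
Weight the observed score by reliability and the mean by (1 − reliability): T̂ = 0.91·2.41 + 0.09·3.85 = 2.1931 + 0.3465 = 2.540.

2.54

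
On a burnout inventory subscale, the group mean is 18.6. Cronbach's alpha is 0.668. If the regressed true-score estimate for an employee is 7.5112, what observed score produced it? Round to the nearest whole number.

2

T̂ = ρX + (1 − ρ)μ  ⇒  X = (T̂ − (1 − ρ)μ) / ρ
X = (7.5112 − 0.332 × 18.6) / 0.668 = (7.5112 − 6.1752) / 0.668 = 1.3360 / 0.668 = 2.00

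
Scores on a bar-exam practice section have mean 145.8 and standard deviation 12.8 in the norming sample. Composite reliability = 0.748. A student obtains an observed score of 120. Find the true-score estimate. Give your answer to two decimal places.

T̂ = ρX + (1 − ρ)μ
  = 0.748 × 120 + 0.252 × 145.8
  = 89.760 + 36.7416
  = 126.502
  ≈ 126.50

126.50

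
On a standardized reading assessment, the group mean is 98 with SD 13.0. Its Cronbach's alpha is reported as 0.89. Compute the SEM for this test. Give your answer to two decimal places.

SEM = SD · √(1 − ρ) = 13.0 × √0.11 = 13.0 × 0.3317 = 4.312

4.31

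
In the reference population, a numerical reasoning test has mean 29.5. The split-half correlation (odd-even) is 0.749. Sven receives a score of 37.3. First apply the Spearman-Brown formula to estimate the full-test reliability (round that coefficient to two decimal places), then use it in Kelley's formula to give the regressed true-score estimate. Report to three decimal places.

Spearman-Brown: ρ = 2r/(1 + r) = 2(0.749)/(1 + 0.749) = 1.4980/1.749 = 0.8565 → 0.86
T̂ = ρX + (1 − ρ)μ
  = 0.86 × 37.3 + 0.14 × 29.5
  = 32.078 + 4.130
  = 36.2080
  ≈ 36.208

36.208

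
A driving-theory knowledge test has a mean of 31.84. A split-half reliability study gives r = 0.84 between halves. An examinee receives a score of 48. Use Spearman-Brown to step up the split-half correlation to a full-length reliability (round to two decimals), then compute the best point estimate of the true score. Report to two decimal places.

46.55

Spearman-Brown: ρ = 2r/(1 + r) = 2(0.84)/(1 + 0.84) = 1.680/1.84 = 0.9130 → 0.91
T̂ = ρX + (1 − ρ)μ
  = 0.91 × 48 + 0.09 × 31.84
  = 43.68 + 2.8656
  = 46.546
  ≈ 46.55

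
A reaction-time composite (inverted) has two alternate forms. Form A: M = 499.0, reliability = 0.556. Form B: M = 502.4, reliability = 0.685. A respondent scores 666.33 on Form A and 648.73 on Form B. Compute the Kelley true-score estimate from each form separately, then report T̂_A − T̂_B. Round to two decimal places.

T̂_A = 0.556(666.33) + 0.444(499.0) = 592.0355
T̂_B = 0.685(648.73) + 0.315(502.4) = 602.6361
T̂_A − T̂_B = -10.6006

-10.60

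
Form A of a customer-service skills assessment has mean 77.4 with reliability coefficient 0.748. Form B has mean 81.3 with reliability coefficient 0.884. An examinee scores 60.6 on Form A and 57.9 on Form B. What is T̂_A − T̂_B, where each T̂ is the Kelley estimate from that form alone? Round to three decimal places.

4.219

T̂_A = 0.748(60.6) + 0.252(77.4) = 64.83360
T̂_B = 0.884(57.9) + 0.116(81.3) = 60.61440
T̂_A − T̂_B = 4.21920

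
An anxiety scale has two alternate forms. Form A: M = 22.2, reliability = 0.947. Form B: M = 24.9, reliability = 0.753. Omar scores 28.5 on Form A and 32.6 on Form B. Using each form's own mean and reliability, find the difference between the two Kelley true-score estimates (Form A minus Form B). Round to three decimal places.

-2.532

T̂_A = 0.947(28.5) + 0.053(22.2) = 28.16610
T̂_B = 0.753(32.6) + 0.247(24.9) = 30.69810
T̂_A − T̂_B = -2.53200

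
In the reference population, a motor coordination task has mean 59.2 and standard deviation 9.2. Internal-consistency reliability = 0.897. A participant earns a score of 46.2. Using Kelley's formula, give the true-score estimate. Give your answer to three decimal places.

47.539

T̂ = 0.897(46.2) + 0.103(59.2) = 41.4414 + 6.0976 = 47.5390 → 47.539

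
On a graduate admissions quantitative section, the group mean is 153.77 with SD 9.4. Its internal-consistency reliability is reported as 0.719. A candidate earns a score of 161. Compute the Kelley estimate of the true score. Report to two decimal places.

Kelley's formula gives T̂ = 0.719·161 + 0.281·153.77 = 115.759 + 43.20937 = 158.968.

158.97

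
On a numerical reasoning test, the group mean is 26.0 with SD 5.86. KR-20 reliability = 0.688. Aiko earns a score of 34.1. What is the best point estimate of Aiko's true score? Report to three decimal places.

T̂ = ρX + (1 − ρ)μ
  = 0.688 × 34.1 + 0.312 × 26.0
  = 23.4608 + 8.1120
  = 31.5728
  ≈ 31.573

31.573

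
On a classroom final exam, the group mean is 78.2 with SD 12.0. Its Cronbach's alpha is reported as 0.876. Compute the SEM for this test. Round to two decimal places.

4.23

SEM = SD · √(1 − ρ) = 12.0 × √0.124 = 12.0 × 0.3521 = 4.226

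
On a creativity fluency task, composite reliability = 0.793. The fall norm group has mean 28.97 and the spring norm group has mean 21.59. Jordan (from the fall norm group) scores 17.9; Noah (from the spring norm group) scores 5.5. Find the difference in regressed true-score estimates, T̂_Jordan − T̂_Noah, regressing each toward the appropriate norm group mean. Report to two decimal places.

11.36

T̂_Jordan = 0.793(17.9) + 0.207(28.97) = 20.1915
T̂_Noah = 0.793(5.5) + 0.207(21.59) = 8.8306
Difference = 20.1915 − 8.8306 = 11.3609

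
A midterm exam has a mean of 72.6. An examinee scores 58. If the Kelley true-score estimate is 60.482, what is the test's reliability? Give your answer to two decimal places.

0.83

T̂ = ρX + (1 − ρ)μ  ⇒  T̂ − μ = ρ(X − μ)
ρ = (T̂ − μ)/(X − μ) = (60.482 − 72.6) / (58 − 72.6) = -12.118 / -14.6 = 0.8300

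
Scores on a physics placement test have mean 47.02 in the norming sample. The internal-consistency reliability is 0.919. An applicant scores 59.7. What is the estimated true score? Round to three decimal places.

T̂ = ρX + (1 − ρ)μ
  = 0.919 × 59.7 + 0.081 × 47.02
  = 54.8643 + 3.80862
  = 58.6729
  ≈ 58.673

58.673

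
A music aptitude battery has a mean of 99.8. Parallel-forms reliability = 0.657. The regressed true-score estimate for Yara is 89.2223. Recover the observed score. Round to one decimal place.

T̂ = ρX + (1 − ρ)μ  ⇒  X = (T̂ − (1 − ρ)μ) / ρ
X = (89.2223 − 0.343 × 99.8) / 0.657 = (89.2223 − 34.2314) / 0.657 = 54.9909 / 0.657 = 83.700

83.7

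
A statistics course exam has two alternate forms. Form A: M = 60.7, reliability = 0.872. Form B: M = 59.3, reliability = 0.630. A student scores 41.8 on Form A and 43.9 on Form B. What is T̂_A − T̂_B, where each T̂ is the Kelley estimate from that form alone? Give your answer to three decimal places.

-5.379

T̂_A = 0.872(41.8) + 0.128(60.7) = 44.21920
T̂_B = 0.630(43.9) + 0.370(59.3) = 49.59800
T̂_A − T̂_B = -5.37880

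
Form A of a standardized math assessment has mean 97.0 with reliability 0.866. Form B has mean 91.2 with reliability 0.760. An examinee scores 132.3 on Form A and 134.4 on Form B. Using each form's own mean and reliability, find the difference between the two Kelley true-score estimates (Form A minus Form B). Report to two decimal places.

T̂_A = 0.866(132.3) + 0.134(97.0) = 127.5698
T̂_B = 0.760(134.4) + 0.240(91.2) = 124.0320
T̂_A − T̂_B = 3.5378

3.54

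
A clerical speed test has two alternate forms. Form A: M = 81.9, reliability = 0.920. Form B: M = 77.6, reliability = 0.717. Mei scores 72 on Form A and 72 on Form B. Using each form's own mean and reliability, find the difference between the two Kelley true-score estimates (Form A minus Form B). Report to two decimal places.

T̂_A = 0.920(72) + 0.080(81.9) = 72.7920
T̂_B = 0.717(72) + 0.283(77.6) = 73.5848
T̂_A − T̂_B = -0.7928

-0.79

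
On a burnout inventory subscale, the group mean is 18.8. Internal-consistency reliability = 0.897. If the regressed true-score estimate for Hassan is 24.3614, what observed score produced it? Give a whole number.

25

T̂ = ρX + (1 − ρ)μ  ⇒  X = (T̂ − (1 − ρ)μ) / ρ
X = (24.3614 − 0.103 × 18.8) / 0.897 = (24.3614 − 1.9364) / 0.897 = 22.4250 / 0.897 = 25.00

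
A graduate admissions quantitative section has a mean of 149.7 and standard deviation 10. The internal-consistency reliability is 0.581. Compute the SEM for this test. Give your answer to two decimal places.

SEM = SD · √(1 − ρ) = 10 × √0.419 = 10 × 0.6473 = 6.473

6.47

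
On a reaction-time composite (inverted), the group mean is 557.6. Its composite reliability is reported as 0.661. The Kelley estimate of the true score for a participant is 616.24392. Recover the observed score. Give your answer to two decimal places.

T̂ = ρX + (1 − ρ)μ  ⇒  X = (T̂ − (1 − ρ)μ) / ρ
X = (616.24392 − 0.339 × 557.6) / 0.661 = (616.24392 − 189.0264) / 0.661 = 427.21752 / 0.661 = 646.3200

646.32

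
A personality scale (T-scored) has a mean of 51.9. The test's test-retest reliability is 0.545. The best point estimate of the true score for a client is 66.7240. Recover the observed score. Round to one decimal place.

79.1

T̂ = ρX + (1 − ρ)μ  ⇒  X = (T̂ − (1 − ρ)μ) / ρ
X = (66.7240 − 0.455 × 51.9) / 0.545 = (66.7240 − 23.6145) / 0.545 = 43.1095 / 0.545 = 79.100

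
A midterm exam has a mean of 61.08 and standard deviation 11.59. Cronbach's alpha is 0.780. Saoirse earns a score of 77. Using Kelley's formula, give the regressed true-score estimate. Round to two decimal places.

73.50

Regress the observed score toward the mean by the unreliability: T̂ = 0.780·77 + 0.220·61.08 = 60.060 + 13.43760 = 73.498.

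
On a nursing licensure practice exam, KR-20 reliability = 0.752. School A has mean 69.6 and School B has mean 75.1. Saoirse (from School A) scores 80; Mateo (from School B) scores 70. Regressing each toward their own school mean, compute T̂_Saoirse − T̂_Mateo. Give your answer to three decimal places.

6.156

T̂_Saoirse = 0.752(80) + 0.248(69.6) = 77.42080
T̂_Mateo = 0.752(70) + 0.248(75.1) = 71.26480
Difference = 77.42080 − 71.26480 = 6.15600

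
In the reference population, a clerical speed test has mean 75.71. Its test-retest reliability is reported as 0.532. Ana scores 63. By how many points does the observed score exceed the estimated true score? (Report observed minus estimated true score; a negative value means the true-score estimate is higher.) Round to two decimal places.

-5.95

Regress the observed score toward the mean by the unreliability: T̂ = 0.532·63 + 0.468·75.71 = 33.516 + 35.43228 = 68.9483.
X − T̂ = 63 − 68.948 = -5.948 → -5.95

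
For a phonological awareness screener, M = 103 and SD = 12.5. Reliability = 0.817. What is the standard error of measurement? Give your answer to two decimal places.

5.35

SEM = SD · √(1 − ρ) = 12.5 × √0.183 = 12.5 × 0.4278 = 5.347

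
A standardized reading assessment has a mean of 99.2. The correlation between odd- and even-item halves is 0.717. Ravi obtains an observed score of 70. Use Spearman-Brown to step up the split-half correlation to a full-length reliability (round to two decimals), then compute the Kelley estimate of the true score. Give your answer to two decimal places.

Spearman-Brown: ρ = 2r/(1 + r) = 2(0.717)/(1 + 0.717) = 1.4340/1.717 = 0.8352 → 0.84
Kelley's formula gives T̂ = 0.84·70 + 0.16·99.2 = 58.80 + 15.872 = 74.672.

74.67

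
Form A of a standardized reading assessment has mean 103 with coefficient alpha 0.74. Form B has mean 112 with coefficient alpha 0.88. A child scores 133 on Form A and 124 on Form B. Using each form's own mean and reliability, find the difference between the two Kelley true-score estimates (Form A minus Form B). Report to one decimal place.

T̂_A = 0.74(133) + 0.26(103) = 125.200
T̂_B = 0.88(124) + 0.12(112) = 122.560
T̂_A − T̂_B = 2.640

2.6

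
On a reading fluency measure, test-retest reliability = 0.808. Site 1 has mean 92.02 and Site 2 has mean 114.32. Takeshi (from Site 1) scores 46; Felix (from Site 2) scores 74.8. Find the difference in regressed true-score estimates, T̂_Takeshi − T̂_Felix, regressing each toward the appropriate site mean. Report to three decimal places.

-27.552

T̂_Takeshi = 0.808(46) + 0.192(92.02) = 54.83584
T̂_Felix = 0.808(74.8) + 0.192(114.32) = 82.38784
Difference = 54.83584 − 82.38784 = -27.55200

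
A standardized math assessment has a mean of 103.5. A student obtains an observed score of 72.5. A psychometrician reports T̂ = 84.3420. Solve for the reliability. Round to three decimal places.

0.618

T̂ = ρX + (1 − ρ)μ  ⇒  T̂ − μ = ρ(X − μ)
ρ = (T̂ − μ)/(X − μ) = (84.3420 − 103.5) / (72.5 − 103.5) = -19.1580 / -31.0 = 0.61800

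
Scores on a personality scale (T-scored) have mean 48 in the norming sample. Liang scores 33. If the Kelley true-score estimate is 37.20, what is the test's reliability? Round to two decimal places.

0.72

T̂ = ρX + (1 − ρ)μ  ⇒  T̂ − μ = ρ(X − μ)
ρ = (T̂ − μ)/(X − μ) = (37.20 − 48) / (33 − 48) = -10.80 / -15.0 = 0.7200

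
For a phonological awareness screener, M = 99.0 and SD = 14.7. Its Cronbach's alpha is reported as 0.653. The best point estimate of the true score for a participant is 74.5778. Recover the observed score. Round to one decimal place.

T̂ = ρX + (1 − ρ)μ  ⇒  X = (T̂ − (1 − ρ)μ) / ρ
X = (74.5778 − 0.347 × 99.0) / 0.653 = (74.5778 − 34.3530) / 0.653 = 40.2248 / 0.653 = 61.600

61.6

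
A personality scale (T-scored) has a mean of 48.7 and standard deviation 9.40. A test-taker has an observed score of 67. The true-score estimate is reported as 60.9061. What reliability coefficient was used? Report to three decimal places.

T̂ = ρX + (1 − ρ)μ  ⇒  T̂ − μ = ρ(X − μ)
ρ = (T̂ − μ)/(X − μ) = (60.9061 − 48.7) / (67 − 48.7) = 12.2061 / 18.3 = 0.66700

0.667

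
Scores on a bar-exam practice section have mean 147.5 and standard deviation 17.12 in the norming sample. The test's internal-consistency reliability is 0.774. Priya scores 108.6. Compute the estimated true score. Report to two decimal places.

T̂ = ρX + (1 − ρ)μ
  = 0.774 × 108.6 + 0.226 × 147.5
  = 84.0564 + 33.3350
  = 117.391
  ≈ 117.39

117.39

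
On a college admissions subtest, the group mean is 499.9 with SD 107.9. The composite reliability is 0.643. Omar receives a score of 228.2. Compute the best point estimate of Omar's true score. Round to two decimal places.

T̂ = 0.643(228.2) + 0.357(499.9) = 146.7326 + 178.4643 = 325.197 → 325.20

325.20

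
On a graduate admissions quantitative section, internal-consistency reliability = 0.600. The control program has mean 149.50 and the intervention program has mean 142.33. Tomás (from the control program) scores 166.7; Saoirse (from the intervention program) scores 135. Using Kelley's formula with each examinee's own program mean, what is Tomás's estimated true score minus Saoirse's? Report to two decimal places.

T̂_Tomás = 0.600(166.7) + 0.400(149.50) = 159.8200
T̂_Saoirse = 0.600(135) + 0.400(142.33) = 137.9320
Difference = 159.8200 − 137.9320 = 21.8880

21.89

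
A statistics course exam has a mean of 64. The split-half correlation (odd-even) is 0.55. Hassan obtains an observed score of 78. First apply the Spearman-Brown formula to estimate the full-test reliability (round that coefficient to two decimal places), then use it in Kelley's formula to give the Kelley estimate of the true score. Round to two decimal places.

Spearman-Brown: ρ = 2r/(1 + r) = 2(0.55)/(1 + 0.55) = 1.100/1.55 = 0.7097 → 0.71
Regress the observed score toward the mean by the unreliability: T̂ = 0.71·78 + 0.29·64 = 55.38 + 18.56 = 73.940.

73.94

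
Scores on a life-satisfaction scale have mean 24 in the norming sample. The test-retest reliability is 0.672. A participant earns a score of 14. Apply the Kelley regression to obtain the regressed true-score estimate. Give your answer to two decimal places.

T̂ = ρX + (1 − ρ)μ
  = 0.672 × 14 + 0.328 × 24
  = 9.408 + 7.872
  = 17.280
  ≈ 17.28

17.28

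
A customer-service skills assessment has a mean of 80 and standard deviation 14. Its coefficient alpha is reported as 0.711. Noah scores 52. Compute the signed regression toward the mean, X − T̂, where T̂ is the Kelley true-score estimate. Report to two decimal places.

T̂ = 0.711(52) + 0.289(80) = 36.972 + 23.120 = 60.0920 → 60.092
X − T̂ = 52 − 60.092 = -8.092 → -8.09

-8.09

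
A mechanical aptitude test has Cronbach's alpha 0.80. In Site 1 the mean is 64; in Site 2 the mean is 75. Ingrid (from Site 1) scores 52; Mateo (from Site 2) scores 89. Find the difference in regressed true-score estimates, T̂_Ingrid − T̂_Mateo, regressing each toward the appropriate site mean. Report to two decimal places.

T̂_Ingrid = 0.80(52) + 0.20(64) = 54.4000
T̂_Mateo = 0.80(89) + 0.20(75) = 86.2000
Difference = 54.4000 − 86.2000 = -31.8000

-31.80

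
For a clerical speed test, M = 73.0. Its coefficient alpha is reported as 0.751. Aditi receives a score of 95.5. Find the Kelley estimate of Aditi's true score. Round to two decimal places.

T̂ = ρX + (1 − ρ)μ
  = 0.751 × 95.5 + 0.249 × 73.0
  = 71.7205 + 18.1770
  = 89.898
  ≈ 89.90

89.90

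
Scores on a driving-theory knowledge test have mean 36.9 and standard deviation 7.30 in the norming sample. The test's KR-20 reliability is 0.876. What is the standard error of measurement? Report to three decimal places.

SEM = SD · √(1 − ρ) = 7.30 × √0.124 = 7.30 × 0.3521 = 2.5706

2.571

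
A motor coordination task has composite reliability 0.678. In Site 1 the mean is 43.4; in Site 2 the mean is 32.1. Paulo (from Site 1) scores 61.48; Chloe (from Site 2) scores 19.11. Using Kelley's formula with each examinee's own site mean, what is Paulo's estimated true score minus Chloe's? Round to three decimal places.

T̂_Paulo = 0.678(61.48) + 0.322(43.4) = 55.65824
T̂_Chloe = 0.678(19.11) + 0.322(32.1) = 23.29278
Difference = 55.65824 − 23.29278 = 32.36546

32.365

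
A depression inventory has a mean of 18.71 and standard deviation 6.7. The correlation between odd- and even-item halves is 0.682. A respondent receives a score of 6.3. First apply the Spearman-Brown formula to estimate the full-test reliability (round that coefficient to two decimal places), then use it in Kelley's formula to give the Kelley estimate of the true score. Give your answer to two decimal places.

Spearman-Brown: ρ = 2r/(1 + r) = 2(0.682)/(1 + 0.682) = 1.3640/1.682 = 0.8109 → 0.81
T̂ = ρX + (1 − ρ)μ
  = 0.81 × 6.3 + 0.19 × 18.71
  = 5.103 + 3.5549
  = 8.658
  ≈ 8.66

8.66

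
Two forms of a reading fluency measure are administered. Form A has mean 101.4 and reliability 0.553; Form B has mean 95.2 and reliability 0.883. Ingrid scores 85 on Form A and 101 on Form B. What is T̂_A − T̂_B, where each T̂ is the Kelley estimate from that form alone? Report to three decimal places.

-7.991

T̂_A = 0.553(85) + 0.447(101.4) = 92.33080
T̂_B = 0.883(101) + 0.117(95.2) = 100.32140
T̂_A − T̂_B = -7.99060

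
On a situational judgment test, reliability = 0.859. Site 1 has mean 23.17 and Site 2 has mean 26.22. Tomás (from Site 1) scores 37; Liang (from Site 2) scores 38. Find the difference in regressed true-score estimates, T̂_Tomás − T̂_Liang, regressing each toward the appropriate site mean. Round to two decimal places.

-1.29

T̂_Tomás = 0.859(37) + 0.141(23.17) = 35.0500
T̂_Liang = 0.859(38) + 0.141(26.22) = 36.3390
Difference = 35.0500 − 36.3390 = -1.2890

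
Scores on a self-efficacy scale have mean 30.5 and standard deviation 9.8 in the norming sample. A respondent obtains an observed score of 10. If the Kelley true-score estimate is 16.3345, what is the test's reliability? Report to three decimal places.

T̂ = ρX + (1 − ρ)μ  ⇒  T̂ − μ = ρ(X − μ)
ρ = (T̂ − μ)/(X − μ) = (16.3345 − 30.5) / (10 − 30.5) = -14.1655 / -20.5 = 0.69100

0.691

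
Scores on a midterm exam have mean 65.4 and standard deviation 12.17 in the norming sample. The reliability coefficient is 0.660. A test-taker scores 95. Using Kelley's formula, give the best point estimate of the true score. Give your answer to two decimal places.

84.94

Kelley's formula gives T̂ = 0.660·95 + 0.340·65.4 = 62.700 + 22.2360 = 84.936.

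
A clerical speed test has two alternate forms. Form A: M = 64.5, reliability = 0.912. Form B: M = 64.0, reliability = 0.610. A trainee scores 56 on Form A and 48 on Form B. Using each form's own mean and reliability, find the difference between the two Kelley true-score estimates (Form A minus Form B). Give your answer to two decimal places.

T̂_A = 0.912(56) + 0.088(64.5) = 56.7480
T̂_B = 0.610(48) + 0.390(64.0) = 54.2400
T̂_A − T̂_B = 2.5080

2.51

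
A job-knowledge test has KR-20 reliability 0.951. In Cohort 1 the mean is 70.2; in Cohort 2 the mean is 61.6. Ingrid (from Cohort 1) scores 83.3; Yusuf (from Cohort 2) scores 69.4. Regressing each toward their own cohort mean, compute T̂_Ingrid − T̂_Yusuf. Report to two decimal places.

T̂_Ingrid = 0.951(83.3) + 0.049(70.2) = 82.6581
T̂_Yusuf = 0.951(69.4) + 0.049(61.6) = 69.0178
Difference = 82.6581 − 69.0178 = 13.6403

13.64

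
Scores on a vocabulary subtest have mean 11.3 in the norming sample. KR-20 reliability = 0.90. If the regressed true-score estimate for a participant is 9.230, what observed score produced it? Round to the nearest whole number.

T̂ = ρX + (1 − ρ)μ  ⇒  X = (T̂ − (1 − ρ)μ) / ρ
X = (9.230 − 0.10 × 11.3) / 0.90 = (9.230 − 1.130) / 0.90 = 8.100 / 0.90 = 9.00

9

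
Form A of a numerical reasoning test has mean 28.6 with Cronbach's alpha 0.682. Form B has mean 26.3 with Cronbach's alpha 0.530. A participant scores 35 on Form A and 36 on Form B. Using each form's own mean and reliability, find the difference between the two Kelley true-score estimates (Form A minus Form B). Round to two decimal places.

1.52

T̂_A = 0.682(35) + 0.318(28.6) = 32.9648
T̂_B = 0.530(36) + 0.470(26.3) = 31.4410
T̂_A − T̂_B = 1.5238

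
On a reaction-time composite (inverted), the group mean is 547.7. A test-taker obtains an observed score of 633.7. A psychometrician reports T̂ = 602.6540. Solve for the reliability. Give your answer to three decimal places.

T̂ = ρX + (1 − ρ)μ  ⇒  T̂ − μ = ρ(X − μ)
ρ = (T̂ − μ)/(X − μ) = (602.6540 − 547.7) / (633.7 − 547.7) = 54.9540 / 86.0 = 0.63900

0.639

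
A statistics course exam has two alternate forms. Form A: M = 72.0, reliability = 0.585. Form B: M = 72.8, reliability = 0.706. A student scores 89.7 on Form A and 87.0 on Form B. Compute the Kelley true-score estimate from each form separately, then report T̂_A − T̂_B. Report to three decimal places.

-0.471

T̂_A = 0.585(89.7) + 0.415(72.0) = 82.35450
T̂_B = 0.706(87.0) + 0.294(72.8) = 82.82520
T̂_A − T̂_B = -0.47070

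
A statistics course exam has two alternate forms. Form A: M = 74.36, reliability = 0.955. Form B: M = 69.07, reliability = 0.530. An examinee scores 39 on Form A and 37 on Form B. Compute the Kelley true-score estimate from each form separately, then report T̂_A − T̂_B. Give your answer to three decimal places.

T̂_A = 0.955(39) + 0.045(74.36) = 40.59120
T̂_B = 0.530(37) + 0.470(69.07) = 52.07290
T̂_A − T̂_B = -11.48170

-11.482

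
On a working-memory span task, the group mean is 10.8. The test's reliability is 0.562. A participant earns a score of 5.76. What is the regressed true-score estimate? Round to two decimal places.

T̂ = ρX + (1 − ρ)μ
  = 0.562 × 5.76 + 0.438 × 10.8
  = 3.23712 + 4.7304
  = 7.968
  ≈ 7.97

7.97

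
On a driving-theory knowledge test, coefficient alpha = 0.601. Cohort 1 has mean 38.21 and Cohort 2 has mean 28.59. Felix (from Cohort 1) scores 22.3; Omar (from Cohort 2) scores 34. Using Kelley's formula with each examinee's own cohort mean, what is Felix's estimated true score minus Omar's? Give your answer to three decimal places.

T̂_Felix = 0.601(22.3) + 0.399(38.21) = 28.64809
T̂_Omar = 0.601(34) + 0.399(28.59) = 31.84141
Difference = 28.64809 − 31.84141 = -3.19332

-3.193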